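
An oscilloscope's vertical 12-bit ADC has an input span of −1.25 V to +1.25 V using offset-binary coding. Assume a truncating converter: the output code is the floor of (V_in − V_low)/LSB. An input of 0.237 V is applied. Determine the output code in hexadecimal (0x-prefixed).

code 0x984 (decimal 2436)

LSB = 2.5 V / 4096 = 0.610 mV.
(V_in − V_low)/LSB = (0.237 − (−1.25)) / 0.000610352 = 2436.301.
So the output code is 2436.
In hexadecimal (0x-prefixed): 0x984.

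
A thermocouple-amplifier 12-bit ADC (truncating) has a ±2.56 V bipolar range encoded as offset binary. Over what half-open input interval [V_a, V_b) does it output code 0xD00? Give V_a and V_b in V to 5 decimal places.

LSB = 5.12/2^12 = 1.250 mV.
Code 0xD00 = 3328 decimal.
V_a = V_low + 3328·LSB = 1.6 V; V_b = V_low + 3329·LSB = 1.60125 V.

[1.60000 V, 1.60125 V)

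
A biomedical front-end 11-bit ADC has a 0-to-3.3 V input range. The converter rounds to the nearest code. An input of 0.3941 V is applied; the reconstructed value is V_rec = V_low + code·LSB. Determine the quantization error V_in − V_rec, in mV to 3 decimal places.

Step size: 3.3 V ÷ 2^11 = 1.611 mV.
(0.3941 − 0)/0.00161133 = 244.5808; round gives code 245.
Reconstructed: 0.39477539 V.
Error = 0.3941 − 0.39477539 = -0.000675391 V = -0.675 mV.

-0.675 mV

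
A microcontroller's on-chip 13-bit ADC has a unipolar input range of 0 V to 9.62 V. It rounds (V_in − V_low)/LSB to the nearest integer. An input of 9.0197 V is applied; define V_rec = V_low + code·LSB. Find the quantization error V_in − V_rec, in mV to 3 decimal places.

Step size: 9.62 V ÷ 2^13 = 1.174 mV.
Scaled input = 7680.8090 LSBs, so code = 7681.
Code 7681 maps back to 0 + 7681×0.00117432 V = 9.0199243 V.
Difference: -0.000224316 V → -0.224 mV.

-0.224 mV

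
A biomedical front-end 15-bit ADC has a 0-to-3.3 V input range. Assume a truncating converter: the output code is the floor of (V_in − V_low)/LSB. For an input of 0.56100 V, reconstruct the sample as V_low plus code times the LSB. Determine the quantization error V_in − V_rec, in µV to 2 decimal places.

56.40 µV

LSB = 3.3/2^15 = 100.71 µV.
(V_in − V_low)/LSB = (0.56100 − 0)/0.000100708 = 5570.5600 → code 5570 (floor).
Code 5570 maps back to 0 + 5570×0.000100708 V = 0.5609436 V.
V_in − V_rec = 5.63965e-05 V = 56.40 µV.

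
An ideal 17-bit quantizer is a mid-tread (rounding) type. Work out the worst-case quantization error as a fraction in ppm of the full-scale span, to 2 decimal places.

Rounding → worst-case error = ½ LSB = V_FS/2^18, so 1e+06/262144 = 3.8147 ppm of full scale.

3.81 ppm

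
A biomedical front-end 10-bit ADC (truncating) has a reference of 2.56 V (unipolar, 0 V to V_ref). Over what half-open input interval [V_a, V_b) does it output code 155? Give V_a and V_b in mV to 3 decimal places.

[387.500 mV, 390.000 mV)

LSB = 2.56/2^10 = 2.500 mV.
V_a = V_low + 155·LSB = 0.3875 V; V_b = V_low + 156·LSB = 0.39 V.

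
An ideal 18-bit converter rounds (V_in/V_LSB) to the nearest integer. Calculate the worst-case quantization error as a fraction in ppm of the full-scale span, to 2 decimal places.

Rounding → worst-case error = ½ LSB = V_FS/2^19, so 1e+06/524288 = 1.90735 ppm of full scale.

1.91 ppm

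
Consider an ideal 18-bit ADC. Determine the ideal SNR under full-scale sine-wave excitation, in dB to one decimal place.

SNR ≈ 6.02·N + 1.76 dB = 6.02·18 + 1.76 = 110.12 dB.

110.1 dB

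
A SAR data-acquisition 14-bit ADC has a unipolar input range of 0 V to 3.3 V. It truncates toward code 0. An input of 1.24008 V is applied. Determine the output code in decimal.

code 6156

Full-scale span = 3.3 V; LSB = 3.3/2^14 = 201.42 µV.
(1.24008 − 0) / 0.000201416 = 6156.809 LSBs.
Floor → code 6156.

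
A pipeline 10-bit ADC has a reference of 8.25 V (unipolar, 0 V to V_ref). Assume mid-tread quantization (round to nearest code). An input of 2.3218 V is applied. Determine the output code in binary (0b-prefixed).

code 0b100100000 (decimal 288)

With 1024 levels over 8.25 V, one step is 8.057 mV.
Input sits at 288.185 steps above V_low.
round(288.185) = 288.
In binary (0b-prefixed): 0b100100000.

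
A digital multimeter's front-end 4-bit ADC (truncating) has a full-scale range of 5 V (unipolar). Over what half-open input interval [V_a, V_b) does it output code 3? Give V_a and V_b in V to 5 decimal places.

[0.93750 V, 1.25000 V)

LSB = 5/2^4 = 312.500 mV.
V_a = V_low + 3·LSB = 0.9375 V; V_b = V_low + 4·LSB = 1.25 V.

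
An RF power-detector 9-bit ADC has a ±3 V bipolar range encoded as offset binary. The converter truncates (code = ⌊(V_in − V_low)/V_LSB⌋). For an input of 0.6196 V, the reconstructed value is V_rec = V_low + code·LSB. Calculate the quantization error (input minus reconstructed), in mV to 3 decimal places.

One LSB is 6 V / 512 = 11.719 mV.
(0.6196 − (−3))/0.0117188 = 308.8725; ⌊·⌋ gives code 308.
V_rec = (−3) + 308·0.0117188 = 0.609375 V.
V_in − V_rec = 0.010225 V = 10.225 mV.

10.225 mV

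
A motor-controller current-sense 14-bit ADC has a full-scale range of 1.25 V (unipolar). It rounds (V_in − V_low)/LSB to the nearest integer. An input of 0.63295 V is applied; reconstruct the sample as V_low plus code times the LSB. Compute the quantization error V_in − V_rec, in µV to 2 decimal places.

One LSB is 1.25 V / 16384 = 76.29 µV.
(V_in − V_low)/LSB = (0.63295 − 0)/7.62939e-05 = 8296.2022 → code 8296 (round).
Code 8296 maps back to 0 + 8296×7.62939e-05 V = 0.63293457 V.
Difference: 1.54297e-05 V → 15.43 µV.

15.43 µV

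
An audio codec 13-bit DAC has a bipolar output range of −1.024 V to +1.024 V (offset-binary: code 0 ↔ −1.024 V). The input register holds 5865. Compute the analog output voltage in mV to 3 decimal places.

442.250 mV

LSB = 2.048 V / 2^13 = 250.00 µV.
V_out = (−1.024) + 5865 × 0.00025 V = 0.44225 V.
= 442.250 mV.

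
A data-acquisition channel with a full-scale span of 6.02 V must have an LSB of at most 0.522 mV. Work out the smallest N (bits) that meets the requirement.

Number of steps required ≥ 6.02 V / 0.522 mV = 11532.57.
Need 2^N ≥ 11532.57; 2^13 = 8192, 2^14 = 16384.
Minimum N = 14.

14 bits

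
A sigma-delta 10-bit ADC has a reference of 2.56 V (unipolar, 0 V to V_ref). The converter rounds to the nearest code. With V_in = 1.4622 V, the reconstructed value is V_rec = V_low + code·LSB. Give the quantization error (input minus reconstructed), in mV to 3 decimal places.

One LSB is 2.56 V / 1024 = 2.500 mV.
(V_in − V_low)/LSB = (1.4622 − 0)/0.0025 = 584.8800 → code 585 (round).
V_rec = 0 + 585·0.0025 = 1.4625 V.
Difference: -0.0003 V → -0.300 mV.

-0.300 mV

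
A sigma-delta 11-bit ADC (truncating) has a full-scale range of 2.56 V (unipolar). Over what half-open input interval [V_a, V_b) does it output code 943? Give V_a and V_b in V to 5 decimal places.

[1.17875 V, 1.18000 V)

LSB = 2.56/2^11 = 1.250 mV.
V_a = V_low + 943·LSB = 1.17875 V; V_b = V_low + 944·LSB = 1.18 V.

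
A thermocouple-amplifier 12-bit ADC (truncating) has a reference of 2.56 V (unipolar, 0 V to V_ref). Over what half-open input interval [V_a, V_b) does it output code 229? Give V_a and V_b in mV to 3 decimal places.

LSB = 2.56/2^12 = 0.625 mV.
V_a = V_low + 229·LSB = 0.143125 V; V_b = V_low + 230·LSB = 0.14375 V.

[143.125 mV, 143.750 mV)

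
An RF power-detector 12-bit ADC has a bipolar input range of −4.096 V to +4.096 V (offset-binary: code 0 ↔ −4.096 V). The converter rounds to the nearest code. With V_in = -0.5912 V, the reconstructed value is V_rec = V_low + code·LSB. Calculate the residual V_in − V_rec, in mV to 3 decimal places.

LSB = 8.192/2^12 = 2.000 mV.
(-0.5912 − (−4.096))/0.002 = 1752.4000; round gives code 1752.
Reconstructed: -0.592 V.
Difference: 0.0008 V → 0.800 mV.

0.800 mV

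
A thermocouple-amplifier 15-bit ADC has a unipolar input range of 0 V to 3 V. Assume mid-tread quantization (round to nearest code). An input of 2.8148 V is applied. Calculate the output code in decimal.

LSB = 3 V / 32768 = 91.55 µV.
(2.8148 − 0) / 9.15527e-05 = 30745.122 LSBs.
Round → code 30745.

code 30745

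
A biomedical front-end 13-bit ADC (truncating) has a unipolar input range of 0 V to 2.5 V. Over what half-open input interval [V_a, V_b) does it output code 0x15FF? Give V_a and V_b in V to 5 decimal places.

LSB = 2.5/2^13 = 305.18 µV.
Code 0x15FF = 5631 decimal.
V_a = V_low + 5631·LSB = 1.71844 V; V_b = V_low + 5632·LSB = 1.71875 V.

[1.71844 V, 1.71875 V)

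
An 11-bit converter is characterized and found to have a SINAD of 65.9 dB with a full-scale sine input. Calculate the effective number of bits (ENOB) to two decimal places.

10.65 bits

ENOB = (SINAD − 1.76) / 6.02 = (65.9 − 1.76)/6.02 = 10.654.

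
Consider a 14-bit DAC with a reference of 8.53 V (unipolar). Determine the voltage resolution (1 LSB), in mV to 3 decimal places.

0.521 mV

Full-scale span = 8.53 V.
LSB = 8.53 / 2^14 = 8.53 / 16384 = 0.00052063 V = 0.521 mV.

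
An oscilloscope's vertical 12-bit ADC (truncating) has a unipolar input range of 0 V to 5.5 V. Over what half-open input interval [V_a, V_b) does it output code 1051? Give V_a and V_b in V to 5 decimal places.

LSB = 5.5/2^12 = 1.343 mV.
V_a = V_low + 1051·LSB = 1.41125 V; V_b = V_low + 1052·LSB = 1.4126 V.

[1.41125 V, 1.41260 V)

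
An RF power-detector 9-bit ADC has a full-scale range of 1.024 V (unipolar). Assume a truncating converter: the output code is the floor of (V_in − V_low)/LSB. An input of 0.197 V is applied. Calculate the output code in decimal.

Full-scale span = 1.024 V; LSB = 1.024/2^9 = 2.000 mV.
Input sits at 98.500 steps above V_low.
So the output code is 98.

code 98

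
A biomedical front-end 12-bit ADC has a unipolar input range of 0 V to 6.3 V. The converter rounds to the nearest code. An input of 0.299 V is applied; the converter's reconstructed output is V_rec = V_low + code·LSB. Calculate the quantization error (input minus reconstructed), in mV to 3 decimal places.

0.611 mV

Step size: 6.3 V ÷ 2^12 = 1.538 mV.
(0.299 − 0)/0.00153809 = 194.3975; round gives code 194.
Code 194 maps back to 0 + 194×0.00153809 V = 0.29838867 V.
V_in − V_rec = 0.000611328 V = 0.611 mV.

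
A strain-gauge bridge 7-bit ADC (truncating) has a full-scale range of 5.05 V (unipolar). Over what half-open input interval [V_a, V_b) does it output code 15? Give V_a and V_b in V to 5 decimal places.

LSB = 5.05/2^7 = 39.453 mV.
V_a = V_low + 15·LSB = 0.591797 V; V_b = V_low + 16·LSB = 0.63125 V.

[0.59180 V, 0.63125 V)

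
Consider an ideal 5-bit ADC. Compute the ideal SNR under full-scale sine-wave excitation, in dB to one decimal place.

31.9 dB

SNR ≈ 6.02·N + 1.76 dB = 6.02·5 + 1.76 = 31.86 dB.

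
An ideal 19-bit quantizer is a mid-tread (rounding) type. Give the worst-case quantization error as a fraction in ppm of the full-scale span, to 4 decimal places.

Rounding → worst-case error = ½ LSB = V_FS/2^20, so 1e+06/1048576 = 0.953674 ppm of full scale.

0.9537 ppm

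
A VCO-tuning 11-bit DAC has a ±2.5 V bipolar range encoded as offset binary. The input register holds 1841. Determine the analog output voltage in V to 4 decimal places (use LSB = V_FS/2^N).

1.9946 V

LSB = 5 V / 2^11 = 2.441 mV.
V_out = (−2.5) + 1841 × 0.00244141 V = 1.99463 V.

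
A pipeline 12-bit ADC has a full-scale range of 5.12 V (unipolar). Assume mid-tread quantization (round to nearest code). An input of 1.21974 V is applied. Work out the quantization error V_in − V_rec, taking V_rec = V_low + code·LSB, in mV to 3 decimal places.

Step size: 5.12 V ÷ 2^12 = 1.250 mV.
Scaled input = 975.7920 LSBs, so code = 976.
Code 976 maps back to 0 + 976×0.00125 V = 1.22 V.
Error = 1.21974 − 1.22 = -0.00026 V = -0.260 mV.

-0.260 mV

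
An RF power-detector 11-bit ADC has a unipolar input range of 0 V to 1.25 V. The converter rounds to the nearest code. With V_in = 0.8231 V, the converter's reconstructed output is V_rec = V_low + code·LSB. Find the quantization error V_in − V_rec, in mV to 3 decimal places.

LSB = 1.25/2^11 = 0.610 mV.
(0.8231 − 0)/0.000610352 = 1348.5670; round gives code 1349.
V_rec = 0 + 1349·0.000610352 = 0.82336426 V.
V_in − V_rec = -0.000264258 V = -0.264 mV.

-0.264 mV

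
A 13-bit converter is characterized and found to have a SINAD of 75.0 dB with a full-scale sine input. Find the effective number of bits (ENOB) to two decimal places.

ENOB = (SINAD − 1.76) / 6.02 = (75.0 − 1.76)/6.02 = 12.166.

12.17 bits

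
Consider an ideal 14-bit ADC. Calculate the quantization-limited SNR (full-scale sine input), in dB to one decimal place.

86.0 dB

SNR ≈ 6.02·N + 1.76 dB = 6.02·14 + 1.76 = 86.04 dB.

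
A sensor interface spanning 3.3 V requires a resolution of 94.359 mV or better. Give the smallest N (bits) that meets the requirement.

Number of steps required ≥ 3.3 V / 94.359 mV = 34.97.
Need 2^N ≥ 34.97; 2^5 = 32, 2^6 = 64.
Minimum N = 6.

6 bits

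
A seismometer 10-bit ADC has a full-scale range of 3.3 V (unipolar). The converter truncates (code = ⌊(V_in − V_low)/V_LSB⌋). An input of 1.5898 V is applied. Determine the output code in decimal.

code 493

LSB = 3.3 V / 1024 = 3.223 mV.
(V_in − V_low)/LSB = (1.5898 − 0) / 0.00322266 = 493.320.
So the output code is 493.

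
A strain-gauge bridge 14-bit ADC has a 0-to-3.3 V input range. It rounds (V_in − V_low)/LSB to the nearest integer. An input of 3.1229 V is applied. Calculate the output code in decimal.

code 15505

Full-scale span = 3.3 V; LSB = 3.3/2^14 = 201.42 µV.
Input sits at 15504.725 steps above V_low.
round(15504.725) = 15505.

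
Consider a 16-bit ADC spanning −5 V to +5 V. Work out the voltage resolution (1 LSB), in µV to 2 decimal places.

Full-scale span = 10 V.
LSB = 10 / 2^16 = 10 / 65536 = 0.000152588 V = 152.59 µV.

152.59 µV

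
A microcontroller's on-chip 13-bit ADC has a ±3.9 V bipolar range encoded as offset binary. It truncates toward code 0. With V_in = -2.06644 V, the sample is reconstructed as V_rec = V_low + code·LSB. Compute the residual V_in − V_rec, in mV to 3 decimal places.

0.674 mV

Step size: 7.8 V ÷ 2^13 = 0.952 mV.
(-2.06644 − (−3.9))/0.000952148 = 1925.7081; ⌊·⌋ gives code 1925.
Code 1925 maps back to (−3.9) + 1925×0.000952148 V = -2.0671143 V.
V_in − V_rec = 0.000674258 V = 0.674 mV.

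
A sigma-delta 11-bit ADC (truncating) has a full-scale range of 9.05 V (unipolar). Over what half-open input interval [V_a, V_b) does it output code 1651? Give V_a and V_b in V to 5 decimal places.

[7.29568 V, 7.30010 V)

LSB = 9.05/2^11 = 4.419 mV.
V_a = V_low + 1651·LSB = 7.29568 V; V_b = V_low + 1652·LSB = 7.3001 V.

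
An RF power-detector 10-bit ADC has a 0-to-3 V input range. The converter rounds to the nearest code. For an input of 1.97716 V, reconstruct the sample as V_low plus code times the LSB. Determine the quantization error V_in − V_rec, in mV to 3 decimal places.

-0.379 mV

One LSB is 3 V / 1024 = 2.930 mV.
(V_in − V_low)/LSB = (1.97716 − 0)/0.00292969 = 674.8706 → code 675 (round).
Reconstructed: 1.9775391 V.
Difference: -0.000379063 V → -0.379 mV.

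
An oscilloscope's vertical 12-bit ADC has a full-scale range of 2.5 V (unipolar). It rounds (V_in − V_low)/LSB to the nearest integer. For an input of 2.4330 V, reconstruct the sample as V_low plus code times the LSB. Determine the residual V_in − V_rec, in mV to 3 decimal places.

0.139 mV

LSB = 2.5/2^12 = 0.610 mV.
(V_in − V_low)/LSB = (2.4330 − 0)/0.000610352 = 3986.2272 → code 3986 (round).
Code 3986 maps back to 0 + 3986×0.000610352 V = 2.4328613 V.
Error = 2.4330 − 2.4328613 = 0.000138672 V = 0.139 mV.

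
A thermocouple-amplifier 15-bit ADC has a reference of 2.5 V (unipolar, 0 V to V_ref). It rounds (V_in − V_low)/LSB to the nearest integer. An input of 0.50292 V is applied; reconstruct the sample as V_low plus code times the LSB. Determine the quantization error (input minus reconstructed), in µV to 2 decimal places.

One LSB is 2.5 V / 32768 = 76.29 µV.
Scaled input = 6591.8730 LSBs, so code = 6592.
Reconstructed: 0.50292969 V.
V_in − V_rec = -9.6875e-06 V = -9.69 µV.

-9.69 µV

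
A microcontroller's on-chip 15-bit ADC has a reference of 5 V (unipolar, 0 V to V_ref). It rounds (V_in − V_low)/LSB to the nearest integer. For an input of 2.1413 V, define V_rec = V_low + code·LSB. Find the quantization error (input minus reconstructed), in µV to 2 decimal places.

One LSB is 5 V / 32768 = 152.59 µV.
(2.1413 − 0)/0.000152588 = 14033.2237; round gives code 14033.
Code 14033 maps back to 0 + 14033×0.000152588 V = 2.1412659 V.
Error = 2.1413 − 2.1412659 = 3.41309e-05 V = 34.13 µV.

34.13 µV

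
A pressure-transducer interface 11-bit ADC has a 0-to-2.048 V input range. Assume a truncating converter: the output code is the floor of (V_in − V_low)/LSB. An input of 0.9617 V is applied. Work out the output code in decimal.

code 961

LSB = 2.048 V / 2048 = 1.000 mV.
(0.9617 − 0) / 0.001 = 961.700 LSBs.
Floor → code 961.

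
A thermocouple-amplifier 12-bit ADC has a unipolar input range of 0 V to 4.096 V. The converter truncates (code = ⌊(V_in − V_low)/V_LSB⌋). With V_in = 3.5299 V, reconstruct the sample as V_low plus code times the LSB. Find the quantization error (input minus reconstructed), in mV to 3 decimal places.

One LSB is 4.096 V / 4096 = 1.000 mV.
(V_in − V_low)/LSB = (3.5299 − 0)/0.001 = 3529.9000 → code 3529 (floor).
V_rec = 0 + 3529·0.001 = 3.529 V.
Difference: 0.0009 V → 0.900 mV.

0.900 mV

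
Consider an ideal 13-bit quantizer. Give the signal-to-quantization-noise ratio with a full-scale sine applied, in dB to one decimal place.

80.0 dB

SNR ≈ 6.02·N + 1.76 dB = 6.02·13 + 1.76 = 80.02 dB.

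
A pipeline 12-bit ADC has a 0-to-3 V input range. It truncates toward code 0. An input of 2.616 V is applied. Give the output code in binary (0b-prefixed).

code 0b110111110011 (decimal 3571)

With 4096 levels over 3 V, one step is 0.732 mV.
Input sits at 3571.712 steps above V_low.
⌊·⌋(3571.712) = 3571.
In binary (0b-prefixed): 0b110111110011.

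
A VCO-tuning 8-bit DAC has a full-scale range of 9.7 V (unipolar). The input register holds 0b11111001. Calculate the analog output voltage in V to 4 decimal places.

LSB = 9.7 V / 2^8 = 37.891 mV.
Code 0b11111001 = 249 decimal.
V_out = 0 + 249 × 0.0378906 V = 9.43477 V.

9.4348 V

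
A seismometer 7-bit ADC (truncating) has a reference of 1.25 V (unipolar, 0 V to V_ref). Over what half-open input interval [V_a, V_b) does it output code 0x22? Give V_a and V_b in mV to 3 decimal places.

LSB = 1.25/2^7 = 9.766 mV.
Code 0x22 = 34 decimal.
V_a = V_low + 34·LSB = 0.332031 V; V_b = V_low + 35·LSB = 0.341797 V.

[332.031 mV, 341.797 mV)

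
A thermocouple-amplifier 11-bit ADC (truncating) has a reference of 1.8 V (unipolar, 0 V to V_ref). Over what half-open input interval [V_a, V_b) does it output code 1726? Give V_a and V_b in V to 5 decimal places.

[1.51699 V, 1.51787 V)

LSB = 1.8/2^11 = 0.879 mV.
V_a = V_low + 1726·LSB = 1.51699 V; V_b = V_low + 1727·LSB = 1.51787 V.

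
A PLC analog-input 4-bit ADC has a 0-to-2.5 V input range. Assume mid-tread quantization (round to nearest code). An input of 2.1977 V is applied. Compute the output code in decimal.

code 14

Full-scale span = 2.5 V; LSB = 2.5/2^4 = 156.250 mV.
Input sits at 14.065 steps above V_low.
So the output code is 14.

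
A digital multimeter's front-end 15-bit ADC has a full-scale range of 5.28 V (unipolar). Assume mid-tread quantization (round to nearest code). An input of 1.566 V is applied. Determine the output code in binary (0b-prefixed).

LSB = 5.28 V / 32768 = 161.13 µV.
(1.566 − 0) / 0.000161133 = 9718.691 LSBs.
round(9718.691) = 9719.
In binary (0b-prefixed): 0b10010111110111.

code 0b10010111110111 (decimal 9719)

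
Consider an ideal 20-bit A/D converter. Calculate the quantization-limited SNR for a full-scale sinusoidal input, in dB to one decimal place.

122.2 dB

SNR ≈ 6.02·N + 1.76 dB = 6.02·20 + 1.76 = 122.16 dB.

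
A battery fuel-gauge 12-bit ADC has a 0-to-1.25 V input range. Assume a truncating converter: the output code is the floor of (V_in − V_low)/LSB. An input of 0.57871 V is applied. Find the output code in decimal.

code 1896

Full-scale span = 1.25 V; LSB = 1.25/2^12 = 305.18 µV.
Input sits at 1896.317 steps above V_low.
Floor → code 1896.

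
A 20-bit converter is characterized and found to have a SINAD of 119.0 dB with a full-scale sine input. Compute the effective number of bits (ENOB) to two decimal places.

19.48 bits

ENOB = (SINAD − 1.76) / 6.02 = (119.0 − 1.76)/6.02 = 19.475.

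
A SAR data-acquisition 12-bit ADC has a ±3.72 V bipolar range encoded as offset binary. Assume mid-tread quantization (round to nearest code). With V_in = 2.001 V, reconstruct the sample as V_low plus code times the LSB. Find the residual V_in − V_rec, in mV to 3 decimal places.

-0.680 mV

Step size: 7.44 V ÷ 2^12 = 1.816 mV.
(2.001 − (−3.72))/0.00181641 = 3149.6258; round gives code 3150.
Reconstructed: 2.0016797 V.
Error = 2.001 − 2.0016797 = -0.000679687 V = -0.680 mV.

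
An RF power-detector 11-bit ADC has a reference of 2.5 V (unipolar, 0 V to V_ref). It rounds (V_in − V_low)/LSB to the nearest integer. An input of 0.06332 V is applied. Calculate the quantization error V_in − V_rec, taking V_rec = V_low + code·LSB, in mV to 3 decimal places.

LSB = 2.5/2^11 = 1.221 mV.
(0.06332 − 0)/0.0012207 = 51.8717; round gives code 52.
V_rec = 0 + 52·0.0012207 = 0.063476562 V.
Error = 0.06332 − 0.063476562 = -0.000156562 V = -0.157 mV.

-0.157 mV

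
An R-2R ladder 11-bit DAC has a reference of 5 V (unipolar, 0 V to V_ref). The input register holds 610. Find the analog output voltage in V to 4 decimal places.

LSB = 5 V / 2^11 = 2.441 mV.
V_out = 0 + 610 × 0.00244141 V = 1.48926 V.

1.4893 V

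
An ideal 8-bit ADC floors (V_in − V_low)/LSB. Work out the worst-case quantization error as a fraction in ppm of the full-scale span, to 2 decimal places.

Truncating → worst-case error = 1 LSB = V_FS/2^8, so 1e+06/256 = 3906.25 ppm of full scale.

3906.25 ppm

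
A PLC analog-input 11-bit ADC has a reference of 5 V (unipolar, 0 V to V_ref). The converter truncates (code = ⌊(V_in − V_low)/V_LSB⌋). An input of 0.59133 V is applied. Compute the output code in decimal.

code 242

With 2048 levels over 5 V, one step is 2.441 mV.
(V_in − V_low)/LSB = (0.59133 − 0) / 0.00244141 = 242.209.
⌊·⌋(242.209) = 242.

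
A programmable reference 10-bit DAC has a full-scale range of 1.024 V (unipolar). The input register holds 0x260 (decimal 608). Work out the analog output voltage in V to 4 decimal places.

0.6080 V

LSB = 1.024 V / 2^10 = 1.000 mV.
Code 0x260 = 608 decimal.
V_out = 0 + 608 × 0.001 V = 0.608 V.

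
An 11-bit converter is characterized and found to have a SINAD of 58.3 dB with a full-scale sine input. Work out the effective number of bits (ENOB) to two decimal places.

ENOB = (SINAD − 1.76) / 6.02 = (58.3 − 1.76)/6.02 = 9.392.

9.39 bits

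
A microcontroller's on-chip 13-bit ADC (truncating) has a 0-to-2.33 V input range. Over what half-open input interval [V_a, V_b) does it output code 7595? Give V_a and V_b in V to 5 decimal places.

[2.16020 V, 2.16048 V)

LSB = 2.33/2^13 = 284.42 µV.
V_a = V_low + 7595·LSB = 2.1602 V; V_b = V_low + 7596·LSB = 2.16048 V.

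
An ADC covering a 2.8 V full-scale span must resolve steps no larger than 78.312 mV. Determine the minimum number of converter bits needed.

Number of steps required ≥ 2.8 V / 78.312 mV = 35.75.
Need 2^N ≥ 35.75; 2^5 = 32, 2^6 = 64.
Minimum N = 6.

6 bits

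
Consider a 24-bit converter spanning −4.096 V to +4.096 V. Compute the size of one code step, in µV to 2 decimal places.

0.49 µV

Full-scale span = 8.192 V.
LSB = 8.192 / 2^24 = 8.192 / 16777216 = 4.88281e-07 V = 0.49 µV.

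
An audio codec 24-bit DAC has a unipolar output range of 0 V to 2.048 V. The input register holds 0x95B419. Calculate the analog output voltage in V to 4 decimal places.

LSB = 2.048 V / 2^24 = 0.12 µV.
Code 0x95B419 = 9810969 decimal.
V_out = 0 + 9810969 × 1.2207e-07 V = 1.19763 V.

1.1976 V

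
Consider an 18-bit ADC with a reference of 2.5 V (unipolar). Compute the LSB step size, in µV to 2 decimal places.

Full-scale span = 2.5 V.
LSB = 2.5 / 2^18 = 2.5 / 262144 = 9.53674e-06 V = 9.54 µV.

9.54 µV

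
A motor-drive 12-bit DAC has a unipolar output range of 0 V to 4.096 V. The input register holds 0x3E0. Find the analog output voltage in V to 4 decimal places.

LSB = 4.096 V / 2^12 = 1.000 mV.
Code 0x3E0 = 992 decimal.
V_out = 0 + 992 × 0.001 V = 0.992 V.

0.9920 V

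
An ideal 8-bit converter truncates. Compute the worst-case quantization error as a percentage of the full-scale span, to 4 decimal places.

0.3906 %

Truncating → worst-case error = 1 LSB = V_FS/2^8, so 100/256 = 0.390625 % of full scale.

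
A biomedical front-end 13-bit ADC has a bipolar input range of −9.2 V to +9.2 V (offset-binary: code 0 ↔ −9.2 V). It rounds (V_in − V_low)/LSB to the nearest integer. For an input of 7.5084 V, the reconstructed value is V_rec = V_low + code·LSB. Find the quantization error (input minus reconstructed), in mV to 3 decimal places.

Step size: 18.4 V ÷ 2^13 = 2.246 mV.
(7.5084 − (−9.2))/0.00224609 = 7438.8703; round gives code 7439.
Code 7439 maps back to (−9.2) + 7439×0.00224609 V = 7.5086914 V.
V_in − V_rec = -0.000291406 V = -0.291 mV.

-0.291 mV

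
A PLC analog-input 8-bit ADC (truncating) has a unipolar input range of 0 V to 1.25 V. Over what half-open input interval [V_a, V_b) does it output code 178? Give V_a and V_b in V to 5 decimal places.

[0.86914 V, 0.87402 V)

LSB = 1.25/2^8 = 4.883 mV.
V_a = V_low + 178·LSB = 0.869141 V; V_b = V_low + 179·LSB = 0.874023 V.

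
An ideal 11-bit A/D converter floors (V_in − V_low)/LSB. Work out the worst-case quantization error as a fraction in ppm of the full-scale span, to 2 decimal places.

488.28 ppm

Truncating → worst-case error = 1 LSB = V_FS/2^11, so 1e+06/2048 = 488.281 ppm of full scale.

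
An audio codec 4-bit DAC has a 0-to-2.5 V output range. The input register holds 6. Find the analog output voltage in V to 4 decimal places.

LSB = 2.5 V / 2^4 = 156.250 mV.
V_out = 0 + 6 × 0.15625 V = 0.9375 V.

0.9375 V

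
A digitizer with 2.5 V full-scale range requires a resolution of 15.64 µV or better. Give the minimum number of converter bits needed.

18 bits

Number of steps required ≥ 2.5 V / 15.64 µV = 159846.55.
Need 2^N ≥ 159846.55; 2^17 = 131072, 2^18 = 262144.
Minimum N = 18.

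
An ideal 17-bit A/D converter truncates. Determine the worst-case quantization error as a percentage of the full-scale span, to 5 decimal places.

Truncating → worst-case error = 1 LSB = V_FS/2^17, so 100/131072 = 0.000762939 % of full scale.

0.00076 %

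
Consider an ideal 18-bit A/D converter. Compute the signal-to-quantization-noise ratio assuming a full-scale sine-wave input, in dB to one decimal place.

SNR ≈ 6.02·N + 1.76 dB = 6.02·18 + 1.76 = 110.12 dB.

110.1 dB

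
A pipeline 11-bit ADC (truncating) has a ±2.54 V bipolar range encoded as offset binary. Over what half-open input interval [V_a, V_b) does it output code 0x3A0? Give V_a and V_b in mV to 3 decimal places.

[-238.125 mV, -235.645 mV)

LSB = 5.08/2^11 = 2.480 mV.
Code 0x3A0 = 928 decimal.
V_a = V_low + 928·LSB = -0.238125 V; V_b = V_low + 929·LSB = -0.235645 V.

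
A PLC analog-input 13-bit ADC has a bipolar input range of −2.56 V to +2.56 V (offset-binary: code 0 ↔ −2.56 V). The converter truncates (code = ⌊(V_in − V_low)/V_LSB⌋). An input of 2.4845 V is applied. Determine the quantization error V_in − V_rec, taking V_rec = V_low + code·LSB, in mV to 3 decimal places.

LSB = 5.12/2^13 = 0.625 mV.
(V_in − V_low)/LSB = (2.4845 − (−2.56))/0.000625 = 8071.2000 → code 8071 (floor).
Reconstructed: 2.484375 V.
Error = 2.4845 − 2.484375 = 0.000125 V = 0.125 mV.

0.125 mV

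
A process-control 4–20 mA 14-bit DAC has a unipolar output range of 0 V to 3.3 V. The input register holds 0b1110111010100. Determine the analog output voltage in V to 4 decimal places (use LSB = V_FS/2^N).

1.5380 V

LSB = 3.3 V / 2^14 = 201.42 µV.
Code 0b1110111010100 = 7636 decimal.
V_out = 0 + 7636 × 0.000201416 V = 1.53801 V.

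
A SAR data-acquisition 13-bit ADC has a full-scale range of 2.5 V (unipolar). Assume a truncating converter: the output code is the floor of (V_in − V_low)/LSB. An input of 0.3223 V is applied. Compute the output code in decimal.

code 1056

Full-scale span = 2.5 V; LSB = 2.5/2^13 = 305.18 µV.
(V_in − V_low)/LSB = (0.3223 − 0) / 0.000305176 = 1056.113.
So the output code is 1056.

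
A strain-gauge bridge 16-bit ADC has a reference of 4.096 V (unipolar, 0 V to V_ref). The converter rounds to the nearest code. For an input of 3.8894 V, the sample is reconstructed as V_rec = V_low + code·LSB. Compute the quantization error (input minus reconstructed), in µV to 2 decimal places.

25.00 µV

LSB = 4.096/2^16 = 62.50 µV.
(V_in − V_low)/LSB = (3.8894 − 0)/6.25e-05 = 62230.4000 → code 62230 (round).
V_rec = 0 + 62230·6.25e-05 = 3.889375 V.
Difference: 2.5e-05 V → 25.00 µV.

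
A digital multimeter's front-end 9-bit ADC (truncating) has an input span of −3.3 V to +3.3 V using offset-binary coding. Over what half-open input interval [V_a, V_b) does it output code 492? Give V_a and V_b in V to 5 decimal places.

[3.04219 V, 3.05508 V)

LSB = 6.6/2^9 = 12.891 mV.
V_a = V_low + 492·LSB = 3.04219 V; V_b = V_low + 493·LSB = 3.05508 V.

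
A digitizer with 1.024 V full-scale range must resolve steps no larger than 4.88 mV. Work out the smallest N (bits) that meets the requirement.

Number of steps required ≥ 1.024 V / 4.88 mV = 209.84.
Need 2^N ≥ 209.84; 2^7 = 128, 2^8 = 256.
Minimum N = 8.

8 bits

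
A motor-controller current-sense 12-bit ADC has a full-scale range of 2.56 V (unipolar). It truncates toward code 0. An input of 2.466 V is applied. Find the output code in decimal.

code 3945

LSB = 2.56 V / 4096 = 0.625 mV.
(V_in − V_low)/LSB = (2.466 − 0) / 0.000625 = 3945.600.
⌊·⌋(3945.600) = 3945.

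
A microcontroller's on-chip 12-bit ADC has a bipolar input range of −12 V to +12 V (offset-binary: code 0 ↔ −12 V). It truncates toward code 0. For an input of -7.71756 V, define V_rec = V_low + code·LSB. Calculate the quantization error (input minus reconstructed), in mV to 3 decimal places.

5.096 mV

Step size: 24 V ÷ 2^12 = 5.859 mV.
(V_in − V_low)/LSB = (-7.71756 − (−12))/0.00585938 = 730.8698 → code 730 (floor).
Reconstructed: -7.7226562 V.
V_in − V_rec = 0.00509625 V = 5.096 mV.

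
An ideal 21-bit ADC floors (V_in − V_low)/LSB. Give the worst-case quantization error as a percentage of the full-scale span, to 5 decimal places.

0.00005 %

Truncating → worst-case error = 1 LSB = V_FS/2^21, so 100/2097152 = 4.76837e-05 % of full scale.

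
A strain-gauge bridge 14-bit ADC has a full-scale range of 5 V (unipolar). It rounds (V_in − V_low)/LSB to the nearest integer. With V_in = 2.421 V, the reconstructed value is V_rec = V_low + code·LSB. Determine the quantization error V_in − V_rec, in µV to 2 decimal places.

One LSB is 5 V / 16384 = 305.18 µV.
Scaled input = 7933.1328 LSBs, so code = 7933.
Reconstructed: 2.4209595 V.
Difference: 4.05273e-05 V → 40.53 µV.

40.53 µV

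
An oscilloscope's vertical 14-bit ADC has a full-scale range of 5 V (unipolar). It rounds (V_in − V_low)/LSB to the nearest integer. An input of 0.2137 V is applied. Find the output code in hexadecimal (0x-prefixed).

code 0x2BC (decimal 700)

With 16384 levels over 5 V, one step is 305.18 µV.
(V_in − V_low)/LSB = (0.2137 − 0) / 0.000305176 = 700.252.
So the output code is 700.
In hexadecimal (0x-prefixed): 0x2BC.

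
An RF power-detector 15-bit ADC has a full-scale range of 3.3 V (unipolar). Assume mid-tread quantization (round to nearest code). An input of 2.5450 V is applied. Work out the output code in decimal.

With 32768 levels over 3.3 V, one step is 100.71 µV.
Input sits at 25271.079 steps above V_low.
round(25271.079) = 25271.

code 25271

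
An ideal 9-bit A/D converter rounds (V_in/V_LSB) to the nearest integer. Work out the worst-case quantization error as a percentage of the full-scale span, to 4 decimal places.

0.0977 %

Rounding → worst-case error = ½ LSB = V_FS/2^10, so 100/1024 = 0.0976562 % of full scale.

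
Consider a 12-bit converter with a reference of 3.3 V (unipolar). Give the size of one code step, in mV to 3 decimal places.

0.806 mV

Full-scale span = 3.3 V.
LSB = 3.3 / 2^12 = 3.3 / 4096 = 0.000805664 V = 0.806 mV.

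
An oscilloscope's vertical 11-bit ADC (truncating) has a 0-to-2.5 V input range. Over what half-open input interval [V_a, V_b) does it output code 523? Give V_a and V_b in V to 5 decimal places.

LSB = 2.5/2^11 = 1.221 mV.
V_a = V_low + 523·LSB = 0.638428 V; V_b = V_low + 524·LSB = 0.639648 V.

[0.63843 V, 0.63965 V)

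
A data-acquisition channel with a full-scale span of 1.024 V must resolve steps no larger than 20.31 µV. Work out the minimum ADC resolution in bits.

Number of steps required ≥ 1.024 V / 20.31 µV = 50418.51.
Need 2^N ≥ 50418.51; 2^15 = 32768, 2^16 = 65536.
Minimum N = 16.

16 bits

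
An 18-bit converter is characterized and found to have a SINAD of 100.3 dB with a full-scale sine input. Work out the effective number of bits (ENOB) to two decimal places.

ENOB = (SINAD − 1.76) / 6.02 = (100.3 − 1.76)/6.02 = 16.369.

16.37 bits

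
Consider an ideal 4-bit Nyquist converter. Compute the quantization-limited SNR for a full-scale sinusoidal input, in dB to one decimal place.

25.8 dB

SNR ≈ 6.02·N + 1.76 dB = 6.02·4 + 1.76 = 25.84 dB.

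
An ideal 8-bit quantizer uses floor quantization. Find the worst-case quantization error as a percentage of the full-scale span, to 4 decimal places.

0.3906 %

Truncating → worst-case error = 1 LSB = V_FS/2^8, so 100/256 = 0.390625 % of full scale.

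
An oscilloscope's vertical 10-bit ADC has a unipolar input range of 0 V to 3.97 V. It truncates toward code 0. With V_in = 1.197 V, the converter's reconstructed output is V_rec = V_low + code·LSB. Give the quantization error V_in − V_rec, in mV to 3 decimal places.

2.898 mV

One LSB is 3.97 V / 1024 = 3.877 mV.
(V_in − V_low)/LSB = (1.197 − 0)/0.00387695 = 308.7476 → code 308 (floor).
V_rec = 0 + 308·0.00387695 = 1.1941016 V.
V_in − V_rec = 0.00289844 V = 2.898 mV.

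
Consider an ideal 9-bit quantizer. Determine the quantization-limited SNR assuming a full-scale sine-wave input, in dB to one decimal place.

55.9 dB

SNR ≈ 6.02·N + 1.76 dB = 6.02·9 + 1.76 = 55.94 dB.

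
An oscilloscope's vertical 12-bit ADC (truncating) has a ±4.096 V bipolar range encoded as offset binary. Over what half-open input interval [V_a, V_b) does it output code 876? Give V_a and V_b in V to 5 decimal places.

[-2.34400 V, -2.34200 V)

LSB = 8.192/2^12 = 2.000 mV.
V_a = V_low + 876·LSB = -2.344 V; V_b = V_low + 877·LSB = -2.342 V.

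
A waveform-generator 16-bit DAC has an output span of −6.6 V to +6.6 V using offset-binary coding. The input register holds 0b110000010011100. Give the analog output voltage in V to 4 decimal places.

LSB = 13.2 V / 2^16 = 201.42 µV.
Code 0b110000010011100 = 24732 decimal.
V_out = (−6.6) + 24732 × 0.000201416 V = -1.61858 V.

-1.6186 V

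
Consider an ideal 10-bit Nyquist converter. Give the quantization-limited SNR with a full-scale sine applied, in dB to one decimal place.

62.0 dB

SNR ≈ 6.02·N + 1.76 dB = 6.02·10 + 1.76 = 61.96 dB.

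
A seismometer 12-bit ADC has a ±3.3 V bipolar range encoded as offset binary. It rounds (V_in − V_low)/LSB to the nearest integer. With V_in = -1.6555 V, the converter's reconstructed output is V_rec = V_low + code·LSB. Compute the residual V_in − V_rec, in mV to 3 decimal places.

-0.666 mV

LSB = 6.6/2^12 = 1.611 mV.
(-1.6555 − (−3.3))/0.00161133 = 1020.5867; round gives code 1021.
Code 1021 maps back to (−3.3) + 1021×0.00161133 V = -1.654834 V.
V_in − V_rec = -0.000666016 V = -0.666 mV.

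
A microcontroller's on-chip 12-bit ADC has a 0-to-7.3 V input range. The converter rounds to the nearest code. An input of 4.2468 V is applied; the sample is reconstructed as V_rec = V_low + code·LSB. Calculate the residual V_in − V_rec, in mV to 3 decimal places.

-0.246 mV

One LSB is 7.3 V / 4096 = 1.782 mV.
(4.2468 − 0)/0.00178223 = 2382.8620; round gives code 2383.
V_rec = 0 + 2383·0.00178223 = 4.2470459 V.
Difference: -0.000245898 V → -0.246 mV.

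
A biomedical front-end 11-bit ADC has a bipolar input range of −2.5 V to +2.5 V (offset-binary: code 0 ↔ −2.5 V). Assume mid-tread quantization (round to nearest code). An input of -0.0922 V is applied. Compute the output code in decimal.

code 986

Full-scale span = 5 V; LSB = 5/2^11 = 2.441 mV.
Input sits at 986.235 steps above V_low.
round(986.235) = 986.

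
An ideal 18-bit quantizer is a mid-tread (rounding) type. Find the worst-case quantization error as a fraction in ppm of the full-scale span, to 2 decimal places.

1.91 ppm

Rounding → worst-case error = ½ LSB = V_FS/2^19, so 1e+06/524288 = 1.90735 ppm of full scale.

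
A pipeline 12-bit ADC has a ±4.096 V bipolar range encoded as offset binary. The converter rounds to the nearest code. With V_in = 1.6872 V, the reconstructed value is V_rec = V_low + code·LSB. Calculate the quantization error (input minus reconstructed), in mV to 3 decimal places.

-0.800 mV

Step size: 8.192 V ÷ 2^12 = 2.000 mV.
Scaled input = 2891.6000 LSBs, so code = 2892.
Code 2892 maps back to (−4.096) + 2892×0.002 V = 1.688 V.
V_in − V_rec = -0.0008 V = -0.800 mV.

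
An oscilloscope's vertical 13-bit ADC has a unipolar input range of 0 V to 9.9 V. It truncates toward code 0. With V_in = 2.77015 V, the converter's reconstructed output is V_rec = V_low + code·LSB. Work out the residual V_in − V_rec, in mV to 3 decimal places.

LSB = 9.9/2^13 = 1.208 mV.
(V_in − V_low)/LSB = (2.77015 − 0)/0.0012085 = 2292.2292 → code 2292 (floor).
Reconstructed: 2.769873 V.
Error = 2.77015 − 2.769873 = 0.000276953 V = 0.277 mV.

0.277 mV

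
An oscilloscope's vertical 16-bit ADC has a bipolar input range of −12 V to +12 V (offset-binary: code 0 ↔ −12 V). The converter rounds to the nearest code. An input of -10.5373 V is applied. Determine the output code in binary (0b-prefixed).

code 0b111110011010 (decimal 3994)

Full-scale span = 24 V; LSB = 24/2^16 = 366.21 µV.
(V_in − V_low)/LSB = (-10.5373 − (−12)) / 0.000366211 = 3994.146.
Round → code 3994.
In binary (0b-prefixed): 0b111110011010.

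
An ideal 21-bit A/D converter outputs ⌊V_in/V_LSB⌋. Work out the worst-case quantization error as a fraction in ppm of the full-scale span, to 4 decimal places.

Truncating → worst-case error = 1 LSB = V_FS/2^21, so 1e+06/2097152 = 0.476837 ppm of full scale.

0.4768 ppm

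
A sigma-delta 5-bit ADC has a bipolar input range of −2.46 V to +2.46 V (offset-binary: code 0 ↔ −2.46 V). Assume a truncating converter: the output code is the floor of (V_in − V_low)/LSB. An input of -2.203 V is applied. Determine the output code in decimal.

Full-scale span = 4.92 V; LSB = 4.92/2^5 = 153.750 mV.
(V_in − V_low)/LSB = (-2.203 − (−2.46)) / 0.15375 = 1.672.
So the output code is 1.

code 1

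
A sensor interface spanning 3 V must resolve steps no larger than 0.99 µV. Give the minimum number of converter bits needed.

Number of steps required ≥ 3 V / 0.99 µV = 3030303.03.
Need 2^N ≥ 3030303.03; 2^21 = 2097152, 2^22 = 4194304.
Minimum N = 22.

22 bits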